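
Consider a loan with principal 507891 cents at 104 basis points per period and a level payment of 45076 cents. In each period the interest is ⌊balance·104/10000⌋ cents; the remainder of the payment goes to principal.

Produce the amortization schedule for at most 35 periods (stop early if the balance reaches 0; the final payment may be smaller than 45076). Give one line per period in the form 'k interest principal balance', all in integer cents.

1 5282 39794 468097
2 4868 40208 427889
3 4450 40626 387263
4 4027 41049 346214
5 3600 41476 304738
6 3169 41907 262831
7 2733 42343 220488
8 2293 42783 177705
9 1848 43228 134477
10 1398 43678 90799
11 944 44132 46667
12 485 44591 2076
13 21 2076 0

1. interest=⌊507891·104/10000⌋=5282; principal=45076-5282=39794; balance=507891-39794=468097
2. interest=⌊468097·104/10000⌋=4868; principal=45076-4868=40208; balance=468097-40208=427889
3. interest=⌊427889·104/10000⌋=4450; principal=45076-4450=40626; balance=427889-40626=387263
4. interest=⌊387263·104/10000⌋=4027; principal=45076-4027=41049; balance=387263-41049=346214
5. interest=⌊346214·104/10000⌋=3600; principal=45076-3600=41476; balance=346214-41476=304738
6. interest=⌊304738·104/10000⌋=3169; principal=45076-3169=41907; balance=304738-41907=262831
7. interest=⌊262831·104/10000⌋=2733; principal=45076-2733=42343; balance=262831-42343=220488
8. interest=⌊220488·104/10000⌋=2293; principal=45076-2293=42783; balance=220488-42783=177705
9. interest=⌊177705·104/10000⌋=1848; principal=45076-1848=43228; balance=177705-43228=134477
10. interest=⌊134477·104/10000⌋=1398; principal=45076-1398=43678; balance=134477-43678=90799
11. interest=⌊90799·104/10000⌋=944; principal=45076-944=44132; balance=90799-44132=46667
12. interest=⌊46667·104/10000⌋=485; principal=45076-485=44591; balance=46667-44591=2076
13. interest=⌊2076·104/10000⌋=21; principal=min(45076-21,2076)=2076; balance=2076-2076=0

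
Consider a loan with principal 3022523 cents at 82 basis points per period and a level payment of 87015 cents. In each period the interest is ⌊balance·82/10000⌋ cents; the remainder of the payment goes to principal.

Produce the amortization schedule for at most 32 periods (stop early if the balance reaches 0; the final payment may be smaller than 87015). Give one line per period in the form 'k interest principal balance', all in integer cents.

1 24784 62231 2960292
2 24274 62741 2897551
3 23759 63256 2834295
4 23241 63774 2770521
5 22718 64297 2706224
6 22191 64824 2641400
7 21659 65356 2576044
8 21123 65892 2510152
9 20583 66432 2443720
10 20038 66977 2376743
11 19489 67526 2309217
12 18935 68080 2241137
13 18377 68638 2172499
14 17814 69201 2103298
15 17247 69768 2033530
16 16674 70341 1963189
17 16098 70917 1892272
18 15516 71499 1820773
19 14930 72085 1748688
20 14339 72676 1676012
21 13743 73272 1602740
22 13142 73873 1528867
23 12536 74479 1454388
24 11925 75090 1379298
25 11310 75705 1303593
26 10689 76326 1227267
27 10063 76952 1150315
28 9432 77583 1072732
29 8796 78219 994513
30 8155 78860 915653
31 7508 79507 836146
32 6856 80159 755987

1. interest=⌊3022523·82/10000⌋=24784; principal=87015-24784=62231; balance=3022523-62231=2960292
2. interest=⌊2960292·82/10000⌋=24274; principal=87015-24274=62741; balance=2960292-62741=2897551
3. interest=⌊2897551·82/10000⌋=23759; principal=87015-23759=63256; balance=2897551-63256=2834295
4. interest=⌊2834295·82/10000⌋=23241; principal=87015-23241=63774; balance=2834295-63774=2770521
5. interest=⌊2770521·82/10000⌋=22718; principal=87015-22718=64297; balance=2770521-64297=2706224
6. interest=⌊2706224·82/10000⌋=22191; principal=87015-22191=64824; balance=2706224-64824=2641400
7. interest=⌊2641400·82/10000⌋=21659; principal=87015-21659=65356; balance=2641400-65356=2576044
8. interest=⌊2576044·82/10000⌋=21123; principal=87015-21123=65892; balance=2576044-65892=2510152
9. interest=⌊2510152·82/10000⌋=20583; principal=87015-20583=66432; balance=2510152-66432=2443720
10. interest=⌊2443720·82/10000⌋=20038; principal=87015-20038=66977; balance=2443720-66977=2376743
11. interest=⌊2376743·82/10000⌋=19489; principal=87015-19489=67526; balance=2376743-67526=2309217
12. interest=⌊2309217·82/10000⌋=18935; principal=87015-18935=68080; balance=2309217-68080=2241137
13. interest=⌊2241137·82/10000⌋=18377; principal=87015-18377=68638; balance=2241137-68638=2172499
14. interest=⌊2172499·82/10000⌋=17814; principal=87015-17814=69201; balance=2172499-69201=2103298
15. interest=⌊2103298·82/10000⌋=17247; principal=87015-17247=69768; balance=2103298-69768=2033530
16. interest=⌊2033530·82/10000⌋=16674; principal=87015-16674=70341; balance=2033530-70341=1963189
17. interest=⌊1963189·82/10000⌋=16098; principal=87015-16098=70917; balance=1963189-70917=1892272
18. interest=⌊1892272·82/10000⌋=15516; principal=87015-15516=71499; balance=1892272-71499=1820773
19. interest=⌊1820773·82/10000⌋=14930; principal=87015-14930=72085; balance=1820773-72085=1748688
20. interest=⌊1748688·82/10000⌋=14339; principal=87015-14339=72676; balance=1748688-72676=1676012
21. interest=⌊1676012·82/10000⌋=13743; principal=87015-13743=73272; balance=1676012-73272=1602740
22. interest=⌊1602740·82/10000⌋=13142; principal=87015-13142=73873; balance=1602740-73873=1528867
23. interest=⌊1528867·82/10000⌋=12536; principal=87015-12536=74479; balance=1528867-74479=1454388
24. interest=⌊1454388·82/10000⌋=11925; principal=87015-11925=75090; balance=1454388-75090=1379298
25. interest=⌊1379298·82/10000⌋=11310; principal=87015-11310=75705; balance=1379298-75705=1303593
26. interest=⌊1303593·82/10000⌋=10689; principal=87015-10689=76326; balance=1303593-76326=1227267
27. interest=⌊1227267·82/10000⌋=10063; principal=87015-10063=76952; balance=1227267-76952=1150315
28. interest=⌊1150315·82/10000⌋=9432; principal=87015-9432=77583; balance=1150315-77583=1072732
29. interest=⌊1072732·82/10000⌋=8796; principal=87015-8796=78219; balance=1072732-78219=994513
30. interest=⌊994513·82/10000⌋=8155; principal=87015-8155=78860; balance=994513-78860=915653
31. interest=⌊915653·82/10000⌋=7508; principal=87015-7508=79507; balance=915653-79507=836146
32. interest=⌊836146·82/10000⌋=6856; principal=87015-6856=80159; balance=836146-80159=755987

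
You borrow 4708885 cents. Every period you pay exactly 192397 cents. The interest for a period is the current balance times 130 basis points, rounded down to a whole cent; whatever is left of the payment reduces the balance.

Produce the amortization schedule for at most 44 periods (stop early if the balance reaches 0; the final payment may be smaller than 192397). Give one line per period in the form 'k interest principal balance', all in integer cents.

1. interest=⌊4708885·130/10000⌋=61215; principal=192397-61215=131182; balance=4708885-131182=4577703
2. interest=⌊4577703·130/10000⌋=59510; principal=192397-59510=132887; balance=4577703-132887=4444816
3. interest=⌊4444816·130/10000⌋=57782; principal=192397-57782=134615; balance=4444816-134615=4310201
4. interest=⌊4310201·130/10000⌋=56032; principal=192397-56032=136365; balance=4310201-136365=4173836
5. interest=⌊4173836·130/10000⌋=54259; principal=192397-54259=138138; balance=4173836-138138=4035698
6. interest=⌊4035698·130/10000⌋=52464; principal=192397-52464=139933; balance=4035698-139933=3895765
7. interest=⌊3895765·130/10000⌋=50644; principal=192397-50644=141753; balance=3895765-141753=3754012
8. interest=⌊3754012·130/10000⌋=48802; principal=192397-48802=143595; balance=3754012-143595=3610417
9. interest=⌊3610417·130/10000⌋=46935; principal=192397-46935=145462; balance=3610417-145462=3464955
10. interest=⌊3464955·130/10000⌋=45044; principal=192397-45044=147353; balance=3464955-147353=3317602
11. interest=⌊3317602·130/10000⌋=43128; principal=192397-43128=149269; balance=3317602-149269=3168333
12. interest=⌊3168333·130/10000⌋=41188; principal=192397-41188=151209; balance=3168333-151209=3017124
13. interest=⌊3017124·130/10000⌋=39222; principal=192397-39222=153175; balance=3017124-153175=2863949
14. interest=⌊2863949·130/10000⌋=37231; principal=192397-37231=155166; balance=2863949-155166=2708783
15. interest=⌊2708783·130/10000⌋=35214; principal=192397-35214=157183; balance=2708783-157183=2551600
16. interest=⌊2551600·130/10000⌋=33170; principal=192397-33170=159227; balance=2551600-159227=2392373
17. interest=⌊2392373·130/10000⌋=31100; principal=192397-31100=161297; balance=2392373-161297=2231076
18. interest=⌊2231076·130/10000⌋=29003; principal=192397-29003=163394; balance=2231076-163394=2067682
19. interest=⌊2067682·130/10000⌋=26879; principal=192397-26879=165518; balance=2067682-165518=1902164
20. interest=⌊1902164·130/10000⌋=24728; principal=192397-24728=167669; balance=1902164-167669=1734495
21. interest=⌊1734495·130/10000⌋=22548; principal=192397-22548=169849; balance=1734495-169849=1564646
22. interest=⌊1564646·130/10000⌋=20340; principal=192397-20340=172057; balance=1564646-172057=1392589
23. interest=⌊1392589·130/10000⌋=18103; principal=192397-18103=174294; balance=1392589-174294=1218295
24. interest=⌊1218295·130/10000⌋=15837; principal=192397-15837=176560; balance=1218295-176560=1041735
25. interest=⌊1041735·130/10000⌋=13542; principal=192397-13542=178855; balance=1041735-178855=862880
26. interest=⌊862880·130/10000⌋=11217; principal=192397-11217=181180; balance=862880-181180=681700
27. interest=⌊681700·130/10000⌋=8862; principal=192397-8862=183535; balance=681700-183535=498165
28. interest=⌊498165·130/10000⌋=6476; principal=192397-6476=185921; balance=498165-185921=312244
29. interest=⌊312244·130/10000⌋=4059; principal=192397-4059=188338; balance=312244-188338=123906
30. interest=⌊123906·130/10000⌋=1610; principal=min(192397-1610,123906)=123906; balance=123906-123906=0

1 61215 131182 4577703
2 59510 132887 4444816
3 57782 134615 4310201
4 56032 136365 4173836
5 54259 138138 4035698
6 52464 139933 3895765
7 50644 141753 3754012
8 48802 143595 3610417
9 46935 145462 3464955
10 45044 147353 3317602
11 43128 149269 3168333
12 41188 151209 3017124
13 39222 153175 2863949
14 37231 155166 2708783
15 35214 157183 2551600
16 33170 159227 2392373
17 31100 161297 2231076
18 29003 163394 2067682
19 26879 165518 1902164
20 24728 167669 1734495
21 22548 169849 1564646
22 20340 172057 1392589
23 18103 174294 1218295
24 15837 176560 1041735
25 13542 178855 862880
26 11217 181180 681700
27 8862 183535 498165
28 6476 185921 312244
29 4059 188338 123906
30 1610 123906 0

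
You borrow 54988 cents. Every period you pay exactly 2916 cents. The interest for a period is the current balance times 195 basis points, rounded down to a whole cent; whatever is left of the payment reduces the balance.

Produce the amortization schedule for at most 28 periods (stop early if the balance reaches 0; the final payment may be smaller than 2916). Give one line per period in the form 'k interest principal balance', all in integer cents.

1 1072 1844 53144
2 1036 1880 51264
3 999 1917 49347
4 962 1954 47393
5 924 1992 45401
6 885 2031 43370
7 845 2071 41299
8 805 2111 39188
9 764 2152 37036
10 722 2194 34842
11 679 2237 32605
12 635 2281 30324
13 591 2325 27999
14 545 2371 25628
15 499 2417 23211
16 452 2464 20747
17 404 2512 18235
18 355 2561 15674
19 305 2611 13063
20 254 2662 10401
21 202 2714 7687
22 149 2767 4920
23 95 2821 2099
24 40 2099 0

1. interest=⌊54988·195/10000⌋=1072; principal=2916-1072=1844; balance=54988-1844=53144
2. interest=⌊53144·195/10000⌋=1036; principal=2916-1036=1880; balance=53144-1880=51264
3. interest=⌊51264·195/10000⌋=999; principal=2916-999=1917; balance=51264-1917=49347
4. interest=⌊49347·195/10000⌋=962; principal=2916-962=1954; balance=49347-1954=47393
5. interest=⌊47393·195/10000⌋=924; principal=2916-924=1992; balance=47393-1992=45401
6. interest=⌊45401·195/10000⌋=885; principal=2916-885=2031; balance=45401-2031=43370
7. interest=⌊43370·195/10000⌋=845; principal=2916-845=2071; balance=43370-2071=41299
8. interest=⌊41299·195/10000⌋=805; principal=2916-805=2111; balance=41299-2111=39188
9. interest=⌊39188·195/10000⌋=764; principal=2916-764=2152; balance=39188-2152=37036
10. interest=⌊37036·195/10000⌋=722; principal=2916-722=2194; balance=37036-2194=34842
11. interest=⌊34842·195/10000⌋=679; principal=2916-679=2237; balance=34842-2237=32605
12. interest=⌊32605·195/10000⌋=635; principal=2916-635=2281; balance=32605-2281=30324
13. interest=⌊30324·195/10000⌋=591; principal=2916-591=2325; balance=30324-2325=27999
14. interest=⌊27999·195/10000⌋=545; principal=2916-545=2371; balance=27999-2371=25628
15. interest=⌊25628·195/10000⌋=499; principal=2916-499=2417; balance=25628-2417=23211
16. interest=⌊23211·195/10000⌋=452; principal=2916-452=2464; balance=23211-2464=20747
17. interest=⌊20747·195/10000⌋=404; principal=2916-404=2512; balance=20747-2512=18235
18. interest=⌊18235·195/10000⌋=355; principal=2916-355=2561; balance=18235-2561=15674
19. interest=⌊15674·195/10000⌋=305; principal=2916-305=2611; balance=15674-2611=13063
20. interest=⌊13063·195/10000⌋=254; principal=2916-254=2662; balance=13063-2662=10401
21. interest=⌊10401·195/10000⌋=202; principal=2916-202=2714; balance=10401-2714=7687
22. interest=⌊7687·195/10000⌋=149; principal=2916-149=2767; balance=7687-2767=4920
23. interest=⌊4920·195/10000⌋=95; principal=2916-95=2821; balance=4920-2821=2099
24. interest=⌊2099·195/10000⌋=40; principal=min(2916-40,2099)=2099; balance=2099-2099=0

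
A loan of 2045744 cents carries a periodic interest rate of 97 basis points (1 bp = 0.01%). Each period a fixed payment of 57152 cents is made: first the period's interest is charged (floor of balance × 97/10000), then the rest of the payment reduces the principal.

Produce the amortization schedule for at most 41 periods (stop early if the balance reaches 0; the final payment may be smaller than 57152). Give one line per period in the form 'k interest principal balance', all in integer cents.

1. interest=⌊2045744·97/10000⌋=19843; principal=57152-19843=37309; balance=2045744-37309=2008435
2. interest=⌊2008435·97/10000⌋=19481; principal=57152-19481=37671; balance=2008435-37671=1970764
3. interest=⌊1970764·97/10000⌋=19116; principal=57152-19116=38036; balance=1970764-38036=1932728
4. interest=⌊1932728·97/10000⌋=18747; principal=57152-18747=38405; balance=1932728-38405=1894323
5. interest=⌊1894323·97/10000⌋=18374; principal=57152-18374=38778; balance=1894323-38778=1855545
6. interest=⌊1855545·97/10000⌋=17998; principal=57152-17998=39154; balance=1855545-39154=1816391
7. interest=⌊1816391·97/10000⌋=17618; principal=57152-17618=39534; balance=1816391-39534=1776857
8. interest=⌊1776857·97/10000⌋=17235; principal=57152-17235=39917; balance=1776857-39917=1736940
9. interest=⌊1736940·97/10000⌋=16848; principal=57152-16848=40304; balance=1736940-40304=1696636
10. interest=⌊1696636·97/10000⌋=16457; principal=57152-16457=40695; balance=1696636-40695=1655941
11. interest=⌊1655941·97/10000⌋=16062; principal=57152-16062=41090; balance=1655941-41090=1614851
12. interest=⌊1614851·97/10000⌋=15664; principal=57152-15664=41488; balance=1614851-41488=1573363
13. interest=⌊1573363·97/10000⌋=15261; principal=57152-15261=41891; balance=1573363-41891=1531472
14. interest=⌊1531472·97/10000⌋=14855; principal=57152-14855=42297; balance=1531472-42297=1489175
15. interest=⌊1489175·97/10000⌋=14444; principal=57152-14444=42708; balance=1489175-42708=1446467
16. interest=⌊1446467·97/10000⌋=14030; principal=57152-14030=43122; balance=1446467-43122=1403345
17. interest=⌊1403345·97/10000⌋=13612; principal=57152-13612=43540; balance=1403345-43540=1359805
18. interest=⌊1359805·97/10000⌋=13190; principal=57152-13190=43962; balance=1359805-43962=1315843
19. interest=⌊1315843·97/10000⌋=12763; principal=57152-12763=44389; balance=1315843-44389=1271454
20. interest=⌊1271454·97/10000⌋=12333; principal=57152-12333=44819; balance=1271454-44819=1226635
21. interest=⌊1226635·97/10000⌋=11898; principal=57152-11898=45254; balance=1226635-45254=1181381
22. interest=⌊1181381·97/10000⌋=11459; principal=57152-11459=45693; balance=1181381-45693=1135688
23. interest=⌊1135688·97/10000⌋=11016; principal=57152-11016=46136; balance=1135688-46136=1089552
24. interest=⌊1089552·97/10000⌋=10568; principal=57152-10568=46584; balance=1089552-46584=1042968
25. interest=⌊1042968·97/10000⌋=10116; principal=57152-10116=47036; balance=1042968-47036=995932
26. interest=⌊995932·97/10000⌋=9660; principal=57152-9660=47492; balance=995932-47492=948440
27. interest=⌊948440·97/10000⌋=9199; principal=57152-9199=47953; balance=948440-47953=900487
28. interest=⌊900487·97/10000⌋=8734; principal=57152-8734=48418; balance=900487-48418=852069
29. interest=⌊852069·97/10000⌋=8265; principal=57152-8265=48887; balance=852069-48887=803182
30. interest=⌊803182·97/10000⌋=7790; principal=57152-7790=49362; balance=803182-49362=753820
31. interest=⌊753820·97/10000⌋=7312; principal=57152-7312=49840; balance=753820-49840=703980
32. interest=⌊703980·97/10000⌋=6828; principal=57152-6828=50324; balance=703980-50324=653656
33. interest=⌊653656·97/10000⌋=6340; principal=57152-6340=50812; balance=653656-50812=602844
34. interest=⌊602844·97/10000⌋=5847; principal=57152-5847=51305; balance=602844-51305=551539
35. interest=⌊551539·97/10000⌋=5349; principal=57152-5349=51803; balance=551539-51803=499736
36. interest=⌊499736·97/10000⌋=4847; principal=57152-4847=52305; balance=499736-52305=447431
37. interest=⌊447431·97/10000⌋=4340; principal=57152-4340=52812; balance=447431-52812=394619
38. interest=⌊394619·97/10000⌋=3827; principal=57152-3827=53325; balance=394619-53325=341294
39. interest=⌊341294·97/10000⌋=3310; principal=57152-3310=53842; balance=341294-53842=287452
40. interest=⌊287452·97/10000⌋=2788; principal=57152-2788=54364; balance=287452-54364=233088
41. interest=⌊233088·97/10000⌋=2260; principal=57152-2260=54892; balance=233088-54892=178196

1 19843 37309 2008435
2 19481 37671 1970764
3 19116 38036 1932728
4 18747 38405 1894323
5 18374 38778 1855545
6 17998 39154 1816391
7 17618 39534 1776857
8 17235 39917 1736940
9 16848 40304 1696636
10 16457 40695 1655941
11 16062 41090 1614851
12 15664 41488 1573363
13 15261 41891 1531472
14 14855 42297 1489175
15 14444 42708 1446467
16 14030 43122 1403345
17 13612 43540 1359805
18 13190 43962 1315843
19 12763 44389 1271454
20 12333 44819 1226635
21 11898 45254 1181381
22 11459 45693 1135688
23 11016 46136 1089552
24 10568 46584 1042968
25 10116 47036 995932
26 9660 47492 948440
27 9199 47953 900487
28 8734 48418 852069
29 8265 48887 803182
30 7790 49362 753820
31 7312 49840 703980
32 6828 50324 653656
33 6340 50812 602844
34 5847 51305 551539
35 5349 51803 499736
36 4847 52305 447431
37 4340 52812 394619
38 3827 53325 341294
39 3310 53842 287452
40 2788 54364 233088
41 2260 54892 178196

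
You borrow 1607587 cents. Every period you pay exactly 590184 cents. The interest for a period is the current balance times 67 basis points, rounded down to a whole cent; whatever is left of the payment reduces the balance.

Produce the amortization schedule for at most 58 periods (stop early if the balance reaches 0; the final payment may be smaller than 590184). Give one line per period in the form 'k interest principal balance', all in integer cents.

1 10770 579414 1028173
2 6888 583296 444877
3 2980 444877 0

1. interest=⌊1607587·67/10000⌋=10770; principal=590184-10770=579414; balance=1607587-579414=1028173
2. interest=⌊1028173·67/10000⌋=6888; principal=590184-6888=583296; balance=1028173-583296=444877
3. interest=⌊444877·67/10000⌋=2980; principal=min(590184-2980,444877)=444877; balance=444877-444877=0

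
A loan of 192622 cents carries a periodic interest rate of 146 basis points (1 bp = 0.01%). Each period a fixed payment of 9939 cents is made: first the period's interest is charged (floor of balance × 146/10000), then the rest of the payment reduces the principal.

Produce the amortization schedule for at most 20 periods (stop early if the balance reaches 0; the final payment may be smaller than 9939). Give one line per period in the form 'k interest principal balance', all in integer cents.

1 2812 7127 185495
2 2708 7231 178264
3 2602 7337 170927
4 2495 7444 163483
5 2386 7553 155930
6 2276 7663 148267
7 2164 7775 140492
8 2051 7888 132604
9 1936 8003 124601
10 1819 8120 116481
11 1700 8239 108242
12 1580 8359 99883
13 1458 8481 91402
14 1334 8605 82797
15 1208 8731 74066
16 1081 8858 65208
17 952 8987 56221
18 820 9119 47102
19 687 9252 37850
20 552 9387 28463

1. interest=⌊192622·146/10000⌋=2812; principal=9939-2812=7127; balance=192622-7127=185495
2. interest=⌊185495·146/10000⌋=2708; principal=9939-2708=7231; balance=185495-7231=178264
3. interest=⌊178264·146/10000⌋=2602; principal=9939-2602=7337; balance=178264-7337=170927
4. interest=⌊170927·146/10000⌋=2495; principal=9939-2495=7444; balance=170927-7444=163483
5. interest=⌊163483·146/10000⌋=2386; principal=9939-2386=7553; balance=163483-7553=155930
6. interest=⌊155930·146/10000⌋=2276; principal=9939-2276=7663; balance=155930-7663=148267
7. interest=⌊148267·146/10000⌋=2164; principal=9939-2164=7775; balance=148267-7775=140492
8. interest=⌊140492·146/10000⌋=2051; principal=9939-2051=7888; balance=140492-7888=132604
9. interest=⌊132604·146/10000⌋=1936; principal=9939-1936=8003; balance=132604-8003=124601
10. interest=⌊124601·146/10000⌋=1819; principal=9939-1819=8120; balance=124601-8120=116481
11. interest=⌊116481·146/10000⌋=1700; principal=9939-1700=8239; balance=116481-8239=108242
12. interest=⌊108242·146/10000⌋=1580; principal=9939-1580=8359; balance=108242-8359=99883
13. interest=⌊99883·146/10000⌋=1458; principal=9939-1458=8481; balance=99883-8481=91402
14. interest=⌊91402·146/10000⌋=1334; principal=9939-1334=8605; balance=91402-8605=82797
15. interest=⌊82797·146/10000⌋=1208; principal=9939-1208=8731; balance=82797-8731=74066
16. interest=⌊74066·146/10000⌋=1081; principal=9939-1081=8858; balance=74066-8858=65208
17. interest=⌊65208·146/10000⌋=952; principal=9939-952=8987; balance=65208-8987=56221
18. interest=⌊56221·146/10000⌋=820; principal=9939-820=9119; balance=56221-9119=47102
19. interest=⌊47102·146/10000⌋=687; principal=9939-687=9252; balance=47102-9252=37850
20. interest=⌊37850·146/10000⌋=552; principal=9939-552=9387; balance=37850-9387=28463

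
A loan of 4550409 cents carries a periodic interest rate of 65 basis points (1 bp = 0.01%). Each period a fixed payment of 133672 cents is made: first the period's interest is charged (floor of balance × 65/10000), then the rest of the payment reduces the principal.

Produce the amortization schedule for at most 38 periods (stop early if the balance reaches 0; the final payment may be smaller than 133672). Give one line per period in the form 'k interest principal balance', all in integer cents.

1 29577 104095 4446314
2 28901 104771 4341543
3 28220 105452 4236091
4 27534 106138 4129953
5 26844 106828 4023125
6 26150 107522 3915603
7 25451 108221 3807382
8 24747 108925 3698457
9 24039 109633 3588824
10 23327 110345 3478479
11 22610 111062 3367417
12 21888 111784 3255633
13 21161 112511 3143122
14 20430 113242 3029880
15 19694 113978 2915902
16 18953 114719 2801183
17 18207 115465 2685718
18 17457 116215 2569503
19 16701 116971 2452532
20 15941 117731 2334801
21 15176 118496 2216305
22 14405 119267 2097038
23 13630 120042 1976996
24 12850 120822 1856174
25 12065 121607 1734567
26 11274 122398 1612169
27 10479 123193 1488976
28 9678 123994 1364982
29 8872 124800 1240182
30 8061 125611 1114571
31 7244 126428 988143
32 6422 127250 860893
33 5595 128077 732816
34 4763 128909 603907
35 3925 129747 474160
36 3082 130590 343570
37 2233 131439 212131
38 1378 132294 79837

1. interest=⌊4550409·65/10000⌋=29577; principal=133672-29577=104095; balance=4550409-104095=4446314
2. interest=⌊4446314·65/10000⌋=28901; principal=133672-28901=104771; balance=4446314-104771=4341543
3. interest=⌊4341543·65/10000⌋=28220; principal=133672-28220=105452; balance=4341543-105452=4236091
4. interest=⌊4236091·65/10000⌋=27534; principal=133672-27534=106138; balance=4236091-106138=4129953
5. interest=⌊4129953·65/10000⌋=26844; principal=133672-26844=106828; balance=4129953-106828=4023125
6. interest=⌊4023125·65/10000⌋=26150; principal=133672-26150=107522; balance=4023125-107522=3915603
7. interest=⌊3915603·65/10000⌋=25451; principal=133672-25451=108221; balance=3915603-108221=3807382
8. interest=⌊3807382·65/10000⌋=24747; principal=133672-24747=108925; balance=3807382-108925=3698457
9. interest=⌊3698457·65/10000⌋=24039; principal=133672-24039=109633; balance=3698457-109633=3588824
10. interest=⌊3588824·65/10000⌋=23327; principal=133672-23327=110345; balance=3588824-110345=3478479
11. interest=⌊3478479·65/10000⌋=22610; principal=133672-22610=111062; balance=3478479-111062=3367417
12. interest=⌊3367417·65/10000⌋=21888; principal=133672-21888=111784; balance=3367417-111784=3255633
13. interest=⌊3255633·65/10000⌋=21161; principal=133672-21161=112511; balance=3255633-112511=3143122
14. interest=⌊3143122·65/10000⌋=20430; principal=133672-20430=113242; balance=3143122-113242=3029880
15. interest=⌊3029880·65/10000⌋=19694; principal=133672-19694=113978; balance=3029880-113978=2915902
16. interest=⌊2915902·65/10000⌋=18953; principal=133672-18953=114719; balance=2915902-114719=2801183
17. interest=⌊2801183·65/10000⌋=18207; principal=133672-18207=115465; balance=2801183-115465=2685718
18. interest=⌊2685718·65/10000⌋=17457; principal=133672-17457=116215; balance=2685718-116215=2569503
19. interest=⌊2569503·65/10000⌋=16701; principal=133672-16701=116971; balance=2569503-116971=2452532
20. interest=⌊2452532·65/10000⌋=15941; principal=133672-15941=117731; balance=2452532-117731=2334801
21. interest=⌊2334801·65/10000⌋=15176; principal=133672-15176=118496; balance=2334801-118496=2216305
22. interest=⌊2216305·65/10000⌋=14405; principal=133672-14405=119267; balance=2216305-119267=2097038
23. interest=⌊2097038·65/10000⌋=13630; principal=133672-13630=120042; balance=2097038-120042=1976996
24. interest=⌊1976996·65/10000⌋=12850; principal=133672-12850=120822; balance=1976996-120822=1856174
25. interest=⌊1856174·65/10000⌋=12065; principal=133672-12065=121607; balance=1856174-121607=1734567
26. interest=⌊1734567·65/10000⌋=11274; principal=133672-11274=122398; balance=1734567-122398=1612169
27. interest=⌊1612169·65/10000⌋=10479; principal=133672-10479=123193; balance=1612169-123193=1488976
28. interest=⌊1488976·65/10000⌋=9678; principal=133672-9678=123994; balance=1488976-123994=1364982
29. interest=⌊1364982·65/10000⌋=8872; principal=133672-8872=124800; balance=1364982-124800=1240182
30. interest=⌊1240182·65/10000⌋=8061; principal=133672-8061=125611; balance=1240182-125611=1114571
31. interest=⌊1114571·65/10000⌋=7244; principal=133672-7244=126428; balance=1114571-126428=988143
32. interest=⌊988143·65/10000⌋=6422; principal=133672-6422=127250; balance=988143-127250=860893
33. interest=⌊860893·65/10000⌋=5595; principal=133672-5595=128077; balance=860893-128077=732816
34. interest=⌊732816·65/10000⌋=4763; principal=133672-4763=128909; balance=732816-128909=603907
35. interest=⌊603907·65/10000⌋=3925; principal=133672-3925=129747; balance=603907-129747=474160
36. interest=⌊474160·65/10000⌋=3082; principal=133672-3082=130590; balance=474160-130590=343570
37. interest=⌊343570·65/10000⌋=2233; principal=133672-2233=131439; balance=343570-131439=212131
38. interest=⌊212131·65/10000⌋=1378; principal=133672-1378=132294; balance=212131-132294=79837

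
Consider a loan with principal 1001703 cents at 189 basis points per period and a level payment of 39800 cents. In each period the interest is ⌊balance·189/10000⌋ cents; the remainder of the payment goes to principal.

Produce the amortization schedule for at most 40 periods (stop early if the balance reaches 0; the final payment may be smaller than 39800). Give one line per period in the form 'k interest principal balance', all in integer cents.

1 18932 20868 980835
2 18537 21263 959572
3 18135 21665 937907
4 17726 22074 915833
5 17309 22491 893342
6 16884 22916 870426
7 16451 23349 847077
8 16009 23791 823286
9 15560 24240 799046
10 15101 24699 774347
11 14635 25165 749182
12 14159 25641 723541
13 13674 26126 697415
14 13181 26619 670796
15 12678 27122 643674
16 12165 27635 616039
17 11643 28157 587882
18 11110 28690 559192
19 10568 29232 529960
20 10016 29784 500176
21 9453 30347 469829
22 8879 30921 438908
23 8295 31505 407403
24 7699 32101 375302
25 7093 32707 342595
26 6475 33325 309270
27 5845 33955 275315
28 5203 34597 240718
29 4549 35251 205467
30 3883 35917 169550
31 3204 36596 132954
32 2512 37288 95666
33 1808 37992 57674
34 1090 38710 18964
35 358 18964 0

1. interest=⌊1001703·189/10000⌋=18932; principal=39800-18932=20868; balance=1001703-20868=980835
2. interest=⌊980835·189/10000⌋=18537; principal=39800-18537=21263; balance=980835-21263=959572
3. interest=⌊959572·189/10000⌋=18135; principal=39800-18135=21665; balance=959572-21665=937907
4. interest=⌊937907·189/10000⌋=17726; principal=39800-17726=22074; balance=937907-22074=915833
5. interest=⌊915833·189/10000⌋=17309; principal=39800-17309=22491; balance=915833-22491=893342
6. interest=⌊893342·189/10000⌋=16884; principal=39800-16884=22916; balance=893342-22916=870426
7. interest=⌊870426·189/10000⌋=16451; principal=39800-16451=23349; balance=870426-23349=847077
8. interest=⌊847077·189/10000⌋=16009; principal=39800-16009=23791; balance=847077-23791=823286
9. interest=⌊823286·189/10000⌋=15560; principal=39800-15560=24240; balance=823286-24240=799046
10. interest=⌊799046·189/10000⌋=15101; principal=39800-15101=24699; balance=799046-24699=774347
11. interest=⌊774347·189/10000⌋=14635; principal=39800-14635=25165; balance=774347-25165=749182
12. interest=⌊749182·189/10000⌋=14159; principal=39800-14159=25641; balance=749182-25641=723541
13. interest=⌊723541·189/10000⌋=13674; principal=39800-13674=26126; balance=723541-26126=697415
14. interest=⌊697415·189/10000⌋=13181; principal=39800-13181=26619; balance=697415-26619=670796
15. interest=⌊670796·189/10000⌋=12678; principal=39800-12678=27122; balance=670796-27122=643674
16. interest=⌊643674·189/10000⌋=12165; principal=39800-12165=27635; balance=643674-27635=616039
17. interest=⌊616039·189/10000⌋=11643; principal=39800-11643=28157; balance=616039-28157=587882
18. interest=⌊587882·189/10000⌋=11110; principal=39800-11110=28690; balance=587882-28690=559192
19. interest=⌊559192·189/10000⌋=10568; principal=39800-10568=29232; balance=559192-29232=529960
20. interest=⌊529960·189/10000⌋=10016; principal=39800-10016=29784; balance=529960-29784=500176
21. interest=⌊500176·189/10000⌋=9453; principal=39800-9453=30347; balance=500176-30347=469829
22. interest=⌊469829·189/10000⌋=8879; principal=39800-8879=30921; balance=469829-30921=438908
23. interest=⌊438908·189/10000⌋=8295; principal=39800-8295=31505; balance=438908-31505=407403
24. interest=⌊407403·189/10000⌋=7699; principal=39800-7699=32101; balance=407403-32101=375302
25. interest=⌊375302·189/10000⌋=7093; principal=39800-7093=32707; balance=375302-32707=342595
26. interest=⌊342595·189/10000⌋=6475; principal=39800-6475=33325; balance=342595-33325=309270
27. interest=⌊309270·189/10000⌋=5845; principal=39800-5845=33955; balance=309270-33955=275315
28. interest=⌊275315·189/10000⌋=5203; principal=39800-5203=34597; balance=275315-34597=240718
29. interest=⌊240718·189/10000⌋=4549; principal=39800-4549=35251; balance=240718-35251=205467
30. interest=⌊205467·189/10000⌋=3883; principal=39800-3883=35917; balance=205467-35917=169550
31. interest=⌊169550·189/10000⌋=3204; principal=39800-3204=36596; balance=169550-36596=132954
32. interest=⌊132954·189/10000⌋=2512; principal=39800-2512=37288; balance=132954-37288=95666
33. interest=⌊95666·189/10000⌋=1808; principal=39800-1808=37992; balance=95666-37992=57674
34. interest=⌊57674·189/10000⌋=1090; principal=39800-1090=38710; balance=57674-38710=18964
35. interest=⌊18964·189/10000⌋=358; principal=min(39800-358,18964)=18964; balance=18964-18964=0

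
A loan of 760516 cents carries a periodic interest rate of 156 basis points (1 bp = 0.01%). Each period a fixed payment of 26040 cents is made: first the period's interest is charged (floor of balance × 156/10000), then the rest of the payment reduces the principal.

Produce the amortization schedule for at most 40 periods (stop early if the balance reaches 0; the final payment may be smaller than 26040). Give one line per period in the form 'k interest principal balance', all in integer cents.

1 11864 14176 746340
2 11642 14398 731942
3 11418 14622 717320
4 11190 14850 702470
5 10958 15082 687388
6 10723 15317 672071
7 10484 15556 656515
8 10241 15799 640716
9 9995 16045 624671
10 9744 16296 608375
11 9490 16550 591825
12 9232 16808 575017
13 8970 17070 557947
14 8703 17337 540610
15 8433 17607 523003
16 8158 17882 505121
17 7879 18161 486960
18 7596 18444 468516
19 7308 18732 449784
20 7016 19024 430760
21 6719 19321 411439
22 6418 19622 391817
23 6112 19928 371889
24 5801 20239 351650
25 5485 20555 331095
26 5165 20875 310220
27 4839 21201 289019
28 4508 21532 267487
29 4172 21868 245619
30 3831 22209 223410
31 3485 22555 200855
32 3133 22907 177948
33 2775 23265 154683
34 2413 23627 131056
35 2044 23996 107060
36 1670 24370 82690
37 1289 24751 57939
38 903 25137 32802
39 511 25529 7273
40 113 7273 0

1. interest=⌊760516·156/10000⌋=11864; principal=26040-11864=14176; balance=760516-14176=746340
2. interest=⌊746340·156/10000⌋=11642; principal=26040-11642=14398; balance=746340-14398=731942
3. interest=⌊731942·156/10000⌋=11418; principal=26040-11418=14622; balance=731942-14622=717320
4. interest=⌊717320·156/10000⌋=11190; principal=26040-11190=14850; balance=717320-14850=702470
5. interest=⌊702470·156/10000⌋=10958; principal=26040-10958=15082; balance=702470-15082=687388
6. interest=⌊687388·156/10000⌋=10723; principal=26040-10723=15317; balance=687388-15317=672071
7. interest=⌊672071·156/10000⌋=10484; principal=26040-10484=15556; balance=672071-15556=656515
8. interest=⌊656515·156/10000⌋=10241; principal=26040-10241=15799; balance=656515-15799=640716
9. interest=⌊640716·156/10000⌋=9995; principal=26040-9995=16045; balance=640716-16045=624671
10. interest=⌊624671·156/10000⌋=9744; principal=26040-9744=16296; balance=624671-16296=608375
11. interest=⌊608375·156/10000⌋=9490; principal=26040-9490=16550; balance=608375-16550=591825
12. interest=⌊591825·156/10000⌋=9232; principal=26040-9232=16808; balance=591825-16808=575017
13. interest=⌊575017·156/10000⌋=8970; principal=26040-8970=17070; balance=575017-17070=557947
14. interest=⌊557947·156/10000⌋=8703; principal=26040-8703=17337; balance=557947-17337=540610
15. interest=⌊540610·156/10000⌋=8433; principal=26040-8433=17607; balance=540610-17607=523003
16. interest=⌊523003·156/10000⌋=8158; principal=26040-8158=17882; balance=523003-17882=505121
17. interest=⌊505121·156/10000⌋=7879; principal=26040-7879=18161; balance=505121-18161=486960
18. interest=⌊486960·156/10000⌋=7596; principal=26040-7596=18444; balance=486960-18444=468516
19. interest=⌊468516·156/10000⌋=7308; principal=26040-7308=18732; balance=468516-18732=449784
20. interest=⌊449784·156/10000⌋=7016; principal=26040-7016=19024; balance=449784-19024=430760
21. interest=⌊430760·156/10000⌋=6719; principal=26040-6719=19321; balance=430760-19321=411439
22. interest=⌊411439·156/10000⌋=6418; principal=26040-6418=19622; balance=411439-19622=391817
23. interest=⌊391817·156/10000⌋=6112; principal=26040-6112=19928; balance=391817-19928=371889
24. interest=⌊371889·156/10000⌋=5801; principal=26040-5801=20239; balance=371889-20239=351650
25. interest=⌊351650·156/10000⌋=5485; principal=26040-5485=20555; balance=351650-20555=331095
26. interest=⌊331095·156/10000⌋=5165; principal=26040-5165=20875; balance=331095-20875=310220
27. interest=⌊310220·156/10000⌋=4839; principal=26040-4839=21201; balance=310220-21201=289019
28. interest=⌊289019·156/10000⌋=4508; principal=26040-4508=21532; balance=289019-21532=267487
29. interest=⌊267487·156/10000⌋=4172; principal=26040-4172=21868; balance=267487-21868=245619
30. interest=⌊245619·156/10000⌋=3831; principal=26040-3831=22209; balance=245619-22209=223410
31. interest=⌊223410·156/10000⌋=3485; principal=26040-3485=22555; balance=223410-22555=200855
32. interest=⌊200855·156/10000⌋=3133; principal=26040-3133=22907; balance=200855-22907=177948
33. interest=⌊177948·156/10000⌋=2775; principal=26040-2775=23265; balance=177948-23265=154683
34. interest=⌊154683·156/10000⌋=2413; principal=26040-2413=23627; balance=154683-23627=131056
35. interest=⌊131056·156/10000⌋=2044; principal=26040-2044=23996; balance=131056-23996=107060
36. interest=⌊107060·156/10000⌋=1670; principal=26040-1670=24370; balance=107060-24370=82690
37. interest=⌊82690·156/10000⌋=1289; principal=26040-1289=24751; balance=82690-24751=57939
38. interest=⌊57939·156/10000⌋=903; principal=26040-903=25137; balance=57939-25137=32802
39. interest=⌊32802·156/10000⌋=511; principal=26040-511=25529; balance=32802-25529=7273
40. interest=⌊7273·156/10000⌋=113; principal=min(26040-113,7273)=7273; balance=7273-7273=0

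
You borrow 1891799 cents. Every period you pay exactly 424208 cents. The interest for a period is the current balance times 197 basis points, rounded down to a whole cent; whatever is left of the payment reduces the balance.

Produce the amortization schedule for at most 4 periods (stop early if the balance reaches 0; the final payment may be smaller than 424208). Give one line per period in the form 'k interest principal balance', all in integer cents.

1. interest=⌊1891799·197/10000⌋=37268; principal=424208-37268=386940; balance=1891799-386940=1504859
2. interest=⌊1504859·197/10000⌋=29645; principal=424208-29645=394563; balance=1504859-394563=1110296
3. interest=⌊1110296·197/10000⌋=21872; principal=424208-21872=402336; balance=1110296-402336=707960
4. interest=⌊707960·197/10000⌋=13946; principal=424208-13946=410262; balance=707960-410262=297698

1 37268 386940 1504859
2 29645 394563 1110296
3 21872 402336 707960
4 13946 410262 297698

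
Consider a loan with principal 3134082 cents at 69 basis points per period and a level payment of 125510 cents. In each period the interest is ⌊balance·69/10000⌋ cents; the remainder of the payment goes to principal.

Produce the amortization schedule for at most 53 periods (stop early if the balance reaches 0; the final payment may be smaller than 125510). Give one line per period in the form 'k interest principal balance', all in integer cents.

1. interest=⌊3134082·69/10000⌋=21625; principal=125510-21625=103885; balance=3134082-103885=3030197
2. interest=⌊3030197·69/10000⌋=20908; principal=125510-20908=104602; balance=3030197-104602=2925595
3. interest=⌊2925595·69/10000⌋=20186; principal=125510-20186=105324; balance=2925595-105324=2820271
4. interest=⌊2820271·69/10000⌋=19459; principal=125510-19459=106051; balance=2820271-106051=2714220
5. interest=⌊2714220·69/10000⌋=18728; principal=125510-18728=106782; balance=2714220-106782=2607438
6. interest=⌊2607438·69/10000⌋=17991; principal=125510-17991=107519; balance=2607438-107519=2499919
7. interest=⌊2499919·69/10000⌋=17249; principal=125510-17249=108261; balance=2499919-108261=2391658
8. interest=⌊2391658·69/10000⌋=16502; principal=125510-16502=109008; balance=2391658-109008=2282650
9. interest=⌊2282650·69/10000⌋=15750; principal=125510-15750=109760; balance=2282650-109760=2172890
10. interest=⌊2172890·69/10000⌋=14992; principal=125510-14992=110518; balance=2172890-110518=2062372
11. interest=⌊2062372·69/10000⌋=14230; principal=125510-14230=111280; balance=2062372-111280=1951092
12. interest=⌊1951092·69/10000⌋=13462; principal=125510-13462=112048; balance=1951092-112048=1839044
13. interest=⌊1839044·69/10000⌋=12689; principal=125510-12689=112821; balance=1839044-112821=1726223
14. interest=⌊1726223·69/10000⌋=11910; principal=125510-11910=113600; balance=1726223-113600=1612623
15. interest=⌊1612623·69/10000⌋=11127; principal=125510-11127=114383; balance=1612623-114383=1498240
16. interest=⌊1498240·69/10000⌋=10337; principal=125510-10337=115173; balance=1498240-115173=1383067
17. interest=⌊1383067·69/10000⌋=9543; principal=125510-9543=115967; balance=1383067-115967=1267100
18. interest=⌊1267100·69/10000⌋=8742; principal=125510-8742=116768; balance=1267100-116768=1150332
19. interest=⌊1150332·69/10000⌋=7937; principal=125510-7937=117573; balance=1150332-117573=1032759
20. interest=⌊1032759·69/10000⌋=7126; principal=125510-7126=118384; balance=1032759-118384=914375
21. interest=⌊914375·69/10000⌋=6309; principal=125510-6309=119201; balance=914375-119201=795174
22. interest=⌊795174·69/10000⌋=5486; principal=125510-5486=120024; balance=795174-120024=675150
23. interest=⌊675150·69/10000⌋=4658; principal=125510-4658=120852; balance=675150-120852=554298
24. interest=⌊554298·69/10000⌋=3824; principal=125510-3824=121686; balance=554298-121686=432612
25. interest=⌊432612·69/10000⌋=2985; principal=125510-2985=122525; balance=432612-122525=310087
26. interest=⌊310087·69/10000⌋=2139; principal=125510-2139=123371; balance=310087-123371=186716
27. interest=⌊186716·69/10000⌋=1288; principal=125510-1288=124222; balance=186716-124222=62494
28. interest=⌊62494·69/10000⌋=431; principal=min(125510-431,62494)=62494; balance=62494-62494=0

1 21625 103885 3030197
2 20908 104602 2925595
3 20186 105324 2820271
4 19459 106051 2714220
5 18728 106782 2607438
6 17991 107519 2499919
7 17249 108261 2391658
8 16502 109008 2282650
9 15750 109760 2172890
10 14992 110518 2062372
11 14230 111280 1951092
12 13462 112048 1839044
13 12689 112821 1726223
14 11910 113600 1612623
15 11127 114383 1498240
16 10337 115173 1383067
17 9543 115967 1267100
18 8742 116768 1150332
19 7937 117573 1032759
20 7126 118384 914375
21 6309 119201 795174
22 5486 120024 675150
23 4658 120852 554298
24 3824 121686 432612
25 2985 122525 310087
26 2139 123371 186716
27 1288 124222 62494
28 431 62494 0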